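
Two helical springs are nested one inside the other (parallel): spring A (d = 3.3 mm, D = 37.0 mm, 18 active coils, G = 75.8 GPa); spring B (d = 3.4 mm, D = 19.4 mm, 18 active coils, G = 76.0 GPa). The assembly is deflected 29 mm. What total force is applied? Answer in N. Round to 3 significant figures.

316 N

k_A = Gd⁴/(8D³N_a) = (75.8×10³)(3.3⁴)/(8·37.0³·18) = 1.2324 N/mm
k_B = Gd⁴/(8D³N_a) = (76.0×10³)(3.4⁴)/(8·19.4³·18) = 9.6597 N/mm
Parallel: k_eq = 1.2324 + 9.6597 = 10.892 N/mm
F = k_eq·δ = 10.892·29 = 315.87 N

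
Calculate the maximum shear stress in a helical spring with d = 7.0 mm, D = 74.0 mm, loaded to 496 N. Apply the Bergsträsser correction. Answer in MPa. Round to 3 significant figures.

307 MPa

Spring index C = D/d = 74.0/7.0 = 10.5714
K_B = (4C+2)/(4C−3) = 44.286/39.286 = 1.1273
τ₀ = 8FD/(πd³) = 8·496·74.0/(π·7.0³) = 293632/1077.6 = 272.5 MPa
τ_max = K·τ₀ = 1.1273 × 272.5 = 307.18 MPa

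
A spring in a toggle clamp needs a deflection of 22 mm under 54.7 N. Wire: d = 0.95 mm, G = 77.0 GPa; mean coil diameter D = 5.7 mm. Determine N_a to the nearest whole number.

17

Required rate k = F/δ = 54.7/22 = 2.4864 N/mm
N_a = Gd⁴/(8D³k) = (77.0×10³ × 0.95⁴)/(8 × 5.7³ × 2.4864)
    = 62717 / 3683.66 = 17.03 → 17 coils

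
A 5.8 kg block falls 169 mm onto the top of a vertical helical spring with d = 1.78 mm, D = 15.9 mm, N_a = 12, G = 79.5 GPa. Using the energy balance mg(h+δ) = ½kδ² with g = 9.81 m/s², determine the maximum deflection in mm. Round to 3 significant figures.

128 mm

k = Gd⁴/(8D³N_a) = (79.5×10³)(1.78⁴)/(8·15.9³·12) = 2.0682 N/mm
W = mg = 5.8 × 9.81 = 56.898 N
½kδ² − Wδ − Wh = 0 → δ = (W + √(W² + 2kWh))/k
δ = (56.898 + √(3237.4 + 39773.9))/2.0682 = (56.898 + 207.39)/2.0682 = 127.79 mm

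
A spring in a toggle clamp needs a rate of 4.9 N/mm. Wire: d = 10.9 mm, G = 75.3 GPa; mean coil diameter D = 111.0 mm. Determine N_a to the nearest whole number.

20

N_a = Gd⁴/(8D³k) = (75.3×10³ × 10.9⁴)/(8 × 111.0³ × 4.9)
    = 1.06292e+09 / 5.36111e+07 = 19.83 → 20 coils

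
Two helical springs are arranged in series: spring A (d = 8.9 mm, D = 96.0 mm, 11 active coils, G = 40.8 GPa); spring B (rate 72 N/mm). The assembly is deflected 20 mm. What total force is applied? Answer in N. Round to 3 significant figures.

k_A = Gd⁴/(8D³N_a) = (40.8×10³)(8.9⁴)/(8·96.0³·11) = 3.2879 N/mm
Series: 1/k_eq = 1/3.2879 + 1/72 = 0.31803; k_eq = 3.1444 N/mm
F = k_eq·δ = 3.1444·20 = 62.887 N

62.9 N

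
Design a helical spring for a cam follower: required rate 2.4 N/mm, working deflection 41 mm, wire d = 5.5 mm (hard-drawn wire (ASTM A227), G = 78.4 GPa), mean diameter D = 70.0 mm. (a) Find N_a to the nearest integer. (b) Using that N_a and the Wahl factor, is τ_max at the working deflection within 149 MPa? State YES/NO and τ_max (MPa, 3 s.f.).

N_a = Gd⁴/(8D³k) = (78.4×10³)(5.5⁴)/(8·70.0³·2.4) = 10.89 → N_a = 11
Actual rate k = Gd⁴/(8D³·11) = 2.3768 N/mm
Working load F = kδ = 2.3768·41 = 97.448 N
C = 70.0/5.5 = 12.7273; K_W = (4C−1)/(4C−4)+0.615/C = 1.1123
τ_max = K_W·8FD/(πd³) = 1.1123·104.41 = 116.13 MPa
τ_max ≤ 149 MPa → acceptable

(a) 11 coils; (b) YES, τ_max = 116 MPa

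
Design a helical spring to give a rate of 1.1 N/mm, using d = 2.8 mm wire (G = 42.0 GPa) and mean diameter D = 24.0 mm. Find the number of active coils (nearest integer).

21

N_a = Gd⁴/(8D³k) = (42.0×10³ × 2.8⁴)/(8 × 24.0³ × 1.1)
    = 2.58156e+06 / 121651 = 21.22 → 21 coils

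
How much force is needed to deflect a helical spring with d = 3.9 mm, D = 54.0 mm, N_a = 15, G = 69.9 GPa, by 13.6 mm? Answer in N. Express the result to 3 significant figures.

k = Gd⁴/(8D³N_a) = (69.9×10³)(3.9⁴)/(8·54.0³·15) = 0.8558 N/mm
F = k·δ = 0.8558 × 13.6 = 11.639 N

11.6 N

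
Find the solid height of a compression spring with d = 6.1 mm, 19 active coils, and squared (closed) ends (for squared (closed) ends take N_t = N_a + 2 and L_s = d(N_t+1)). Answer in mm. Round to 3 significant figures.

134 mm

squared (closed) ends: N_t = N_a + 2 = 19 + 2 = 21
L_s = d·(N_t+1) = 6.1 × 22 = 134.2 mm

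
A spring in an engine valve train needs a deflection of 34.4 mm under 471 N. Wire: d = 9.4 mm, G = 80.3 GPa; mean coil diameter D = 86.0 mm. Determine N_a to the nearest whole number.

Required rate k = F/δ = 471/34.4 = 13.692 N/mm
N_a = Gd⁴/(8D³k) = (80.3×10³ × 9.4⁴)/(8 × 86.0³ × 13.692)
    = 6.26941e+08 / 6.96703e+07 = 8.999 → 9 coils

9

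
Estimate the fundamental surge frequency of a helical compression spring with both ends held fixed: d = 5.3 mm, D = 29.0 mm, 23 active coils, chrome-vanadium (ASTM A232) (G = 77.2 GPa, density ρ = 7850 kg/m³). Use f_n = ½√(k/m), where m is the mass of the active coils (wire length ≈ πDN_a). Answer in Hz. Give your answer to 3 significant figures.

k = Gd⁴/(8D³N_a) = (77.2×10³)(5.3⁴)/(8·29.0³·23) = 13.574 N/mm = 13574 N/m
Wire length L = πDN_a = π·29.0·23 = 2095.4 mm
m = ρ·(πd²/4)·L = 7850 × 22.062×10⁻⁶ m² × 2.0954 m = 0.3629 kg
f_n = ½√(k/m) = 0.5·√(13574/0.3629) = 0.5·√(37404) = 96.701 Hz

96.7 Hz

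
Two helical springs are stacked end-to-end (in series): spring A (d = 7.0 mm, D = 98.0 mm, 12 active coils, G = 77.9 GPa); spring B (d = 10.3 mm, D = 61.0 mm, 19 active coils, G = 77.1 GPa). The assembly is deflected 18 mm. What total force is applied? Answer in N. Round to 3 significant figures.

k_A = Gd⁴/(8D³N_a) = (77.9×10³)(7.0⁴)/(8·98.0³·12) = 2.07 N/mm
k_B = Gd⁴/(8D³N_a) = (77.1×10³)(10.3⁴)/(8·61.0³·19) = 25.152 N/mm
Series: 1/k_eq = 1/2.07 + 1/25.152 = 0.52284; k_eq = 1.9126 N/mm
F = k_eq·δ = 1.9126·18 = 34.427 N

34.4 N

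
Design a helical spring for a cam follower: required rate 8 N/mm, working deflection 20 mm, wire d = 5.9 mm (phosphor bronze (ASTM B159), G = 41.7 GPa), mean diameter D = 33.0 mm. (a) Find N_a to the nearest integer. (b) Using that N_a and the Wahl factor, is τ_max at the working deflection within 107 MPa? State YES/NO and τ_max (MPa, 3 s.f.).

(a) 22 coils; (b) YES, τ_max = 83.2 MPa

N_a = Gd⁴/(8D³k) = (41.7×10³)(5.9⁴)/(8·33.0³·8) = 21.97 → N_a = 22
Actual rate k = Gd⁴/(8D³·22) = 7.9889 N/mm
Working load F = kδ = 7.9889·20 = 159.78 N
C = 33.0/5.9 = 5.5932; K_W = (4C−1)/(4C−4)+0.615/C = 1.2732
τ_max = K_W·8FD/(πd³) = 1.2732·65.376 = 83.239 MPa
τ_max ≤ 107 MPa → acceptable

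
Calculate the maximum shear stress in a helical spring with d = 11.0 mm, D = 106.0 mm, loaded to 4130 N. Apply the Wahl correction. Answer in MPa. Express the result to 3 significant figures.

964 MPa

Spring index C = D/d = 106.0/11.0 = 9.6364
K_W = (4C−1)/(4C−4) + 0.615/C = 37.545/34.545 + 0.0638 = 1.1507
τ₀ = 8FD/(πd³) = 8·4130·106.0/(π·11.0³) = 3.50224e+06/4181.5 = 837.56 MPa
τ_max = K·τ₀ = 1.1507 × 837.56 = 963.75 MPa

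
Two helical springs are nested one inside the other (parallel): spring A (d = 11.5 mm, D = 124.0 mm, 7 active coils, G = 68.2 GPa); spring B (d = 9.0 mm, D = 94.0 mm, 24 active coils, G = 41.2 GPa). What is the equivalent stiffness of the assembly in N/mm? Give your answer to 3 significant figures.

k_A = Gd⁴/(8D³N_a) = (68.2×10³)(11.5⁴)/(8·124.0³·7) = 11.172 N/mm
k_B = Gd⁴/(8D³N_a) = (41.2×10³)(9.0⁴)/(8·94.0³·24) = 1.695 N/mm
Parallel: k_eq = 11.172 + 1.695 = 12.867 N/mm

12.9 N/mm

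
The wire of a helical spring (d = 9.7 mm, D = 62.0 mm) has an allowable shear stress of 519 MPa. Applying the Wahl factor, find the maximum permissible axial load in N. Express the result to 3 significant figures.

2430 N

C = D/d = 62.0/9.7 = 6.3918
K_W = (4C−1)/(4C−4) + 0.615/C = 24.567/21.567 + 0.0962 = 1.2353
τ_max = K·8FD/(πd³) → F_max = τ_allow·πd³/(8DK)
F_max = 519·π·9.7³/(8·62.0·1.2353) = 1.4881e+06/612.72 = 2428.7 N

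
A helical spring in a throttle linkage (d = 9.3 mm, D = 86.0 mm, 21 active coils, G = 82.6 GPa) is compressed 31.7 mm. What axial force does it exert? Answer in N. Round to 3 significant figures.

k = Gd⁴/(8D³N_a) = (82.6×10³)(9.3⁴)/(8·86.0³·21) = 5.7824 N/mm
F = k·δ = 5.7824 × 31.7 = 183.3 N

183 N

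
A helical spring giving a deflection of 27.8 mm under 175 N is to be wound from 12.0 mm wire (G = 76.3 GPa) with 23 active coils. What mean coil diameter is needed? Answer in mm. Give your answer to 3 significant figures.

111 mm

Required rate k = F/δ = 175/27.8 = 6.295 N/mm
D = (Gd⁴/(8N_a·k))^(1/3) = (76.3×10³·12.0⁴/(8·23·6.295))^(1/3)
  = (1.36596e+06)^(1/3) = 110.9548 mm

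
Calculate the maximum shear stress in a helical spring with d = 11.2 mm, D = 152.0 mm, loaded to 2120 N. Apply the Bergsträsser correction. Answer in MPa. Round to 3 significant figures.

641 MPa

Spring index C = D/d = 152.0/11.2 = 13.5714
K_B = (4C+2)/(4C−3) = 56.286/51.286 = 1.0975
τ₀ = 8FD/(πd³) = 8·2120·152.0/(π·11.2³) = 2.57792e+06/4413.7 = 584.07 MPa
τ_max = K·τ₀ = 1.0975 × 584.07 = 641.01 MPa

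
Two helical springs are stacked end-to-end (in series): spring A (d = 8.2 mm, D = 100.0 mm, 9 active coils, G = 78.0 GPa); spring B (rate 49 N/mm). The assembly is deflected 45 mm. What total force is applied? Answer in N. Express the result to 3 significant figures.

200 N

k_A = Gd⁴/(8D³N_a) = (78.0×10³)(8.2⁴)/(8·100.0³·9) = 4.898 N/mm
Series: 1/k_eq = 1/4.898 + 1/49 = 0.22457; k_eq = 4.4529 N/mm
F = k_eq·δ = 4.4529·45 = 200.38 N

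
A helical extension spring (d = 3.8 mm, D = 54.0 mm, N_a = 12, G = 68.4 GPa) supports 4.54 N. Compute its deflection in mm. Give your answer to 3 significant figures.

4.81 mm

k = Gd⁴/(8D³N_a) = (68.4×10³)(3.8⁴)/(8·54.0³·12) = 0.94349 N/mm
δ = F/k = 4.54 / 0.94349 = 4.8119 mm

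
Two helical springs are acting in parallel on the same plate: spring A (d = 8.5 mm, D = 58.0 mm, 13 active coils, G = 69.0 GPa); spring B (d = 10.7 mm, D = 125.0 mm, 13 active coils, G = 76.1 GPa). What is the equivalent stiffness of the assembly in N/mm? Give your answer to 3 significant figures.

k_A = Gd⁴/(8D³N_a) = (69.0×10³)(8.5⁴)/(8·58.0³·13) = 17.75 N/mm
k_B = Gd⁴/(8D³N_a) = (76.1×10³)(10.7⁴)/(8·125.0³·13) = 4.9108 N/mm
Parallel: k_eq = 17.75 + 4.9108 = 22.661 N/mm

22.7 N/mm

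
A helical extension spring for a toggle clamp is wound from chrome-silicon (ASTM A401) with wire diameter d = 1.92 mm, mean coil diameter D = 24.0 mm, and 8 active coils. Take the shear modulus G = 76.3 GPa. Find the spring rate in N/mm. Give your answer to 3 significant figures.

k = Gd⁴/(8D³N_a) = (76.3×10³ × 1.92⁴) / (8 × 24.0³ × 8)
  = 1.03688e+06 / 884736 = 1.172 N/mm

1.17 N/mm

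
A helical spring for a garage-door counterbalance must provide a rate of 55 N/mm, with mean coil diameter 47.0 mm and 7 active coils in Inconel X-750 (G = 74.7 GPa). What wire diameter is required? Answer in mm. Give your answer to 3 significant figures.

8.09 mm

d = (8D³N_a·k / G)^(1/4) = (8·47.0³·7·55 / (74.7×10³))^0.25
  = (4280.8)^0.25 = 8.0887 mm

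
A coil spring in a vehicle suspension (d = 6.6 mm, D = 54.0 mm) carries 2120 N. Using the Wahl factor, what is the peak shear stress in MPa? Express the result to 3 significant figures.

1200 MPa

Spring index C = D/d = 54.0/6.6 = 8.1818
K_W = (4C−1)/(4C−4) + 0.615/C = 31.727/28.727 + 0.0752 = 1.1796
τ₀ = 8FD/(πd³) = 8·2120·54.0/(π·6.6³) = 915840/903.2 = 1014 MPa
τ_max = K·τ₀ = 1.1796 × 1014 = 1196.1 MPa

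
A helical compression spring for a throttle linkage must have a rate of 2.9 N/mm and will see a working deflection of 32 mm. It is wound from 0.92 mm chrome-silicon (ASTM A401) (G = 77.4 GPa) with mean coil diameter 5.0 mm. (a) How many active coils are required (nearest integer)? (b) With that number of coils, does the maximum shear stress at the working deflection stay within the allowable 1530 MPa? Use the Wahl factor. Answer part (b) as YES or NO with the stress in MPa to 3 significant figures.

(a) 19 coils; (b) NO, τ_max = 1960 MPa

N_a = Gd⁴/(8D³k) = (77.4×10³)(0.92⁴)/(8·5.0³·2.9) = 19.12 → N_a = 19
Actual rate k = Gd⁴/(8D³·19) = 2.9184 N/mm
Working load F = kδ = 2.9184·32 = 93.387 N
C = 5.0/0.92 = 5.4348; K_W = (4C−1)/(4C−4)+0.615/C = 1.2823
τ_max = K_W·8FD/(πd³) = 1.2823·1527 = 1958 MPa
τ_max > 1530 MPa → exceeds allowable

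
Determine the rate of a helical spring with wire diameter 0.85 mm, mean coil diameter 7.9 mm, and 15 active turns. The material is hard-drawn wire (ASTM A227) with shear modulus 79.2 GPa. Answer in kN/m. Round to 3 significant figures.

k = Gd⁴/(8D³N_a) = (79.2×10³ × 0.85⁴) / (8 × 7.9³ × 15)
  = 41342.9 / 59164.7 = 0.69878 N/mm

0.699 kN/m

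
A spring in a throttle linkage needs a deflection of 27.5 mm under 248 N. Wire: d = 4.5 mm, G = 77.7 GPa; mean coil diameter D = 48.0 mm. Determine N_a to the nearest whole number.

4

Required rate k = F/δ = 248/27.5 = 9.0182 N/mm
N_a = Gd⁴/(8D³k) = (77.7×10³ × 4.5⁴)/(8 × 48.0³ × 9.0182)
    = 3.18619e+07 / 7.97871e+06 = 3.993 → 4 coils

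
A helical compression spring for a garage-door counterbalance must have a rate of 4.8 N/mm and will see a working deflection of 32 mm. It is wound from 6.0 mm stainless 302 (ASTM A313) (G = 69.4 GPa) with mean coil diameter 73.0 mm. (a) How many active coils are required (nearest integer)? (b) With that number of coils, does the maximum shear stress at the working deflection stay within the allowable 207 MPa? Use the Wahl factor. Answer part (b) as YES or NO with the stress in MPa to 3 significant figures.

N_a = Gd⁴/(8D³k) = (69.4×10³)(6.0⁴)/(8·73.0³·4.8) = 6.021 → N_a = 6
Actual rate k = Gd⁴/(8D³·6) = 4.8168 N/mm
Working load F = kδ = 4.8168·32 = 154.14 N
C = 73.0/6.0 = 12.1667; K_W = (4C−1)/(4C−4)+0.615/C = 1.1177
τ_max = K_W·8FD/(πd³) = 1.1177·132.65 = 148.27 MPa
τ_max ≤ 207 MPa → acceptable

(a) 6 coils; (b) YES, τ_max = 148 MPa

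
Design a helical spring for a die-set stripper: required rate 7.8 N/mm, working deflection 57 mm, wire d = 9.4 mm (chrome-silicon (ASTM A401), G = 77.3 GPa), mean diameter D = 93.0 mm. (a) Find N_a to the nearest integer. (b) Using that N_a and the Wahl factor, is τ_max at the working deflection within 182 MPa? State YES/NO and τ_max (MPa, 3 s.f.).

(a) 12 coils; (b) YES, τ_max = 146 MPa

N_a = Gd⁴/(8D³k) = (77.3×10³)(9.4⁴)/(8·93.0³·7.8) = 12.02 → N_a = 12
Actual rate k = Gd⁴/(8D³·12) = 7.8158 N/mm
Working load F = kδ = 7.8158·57 = 445.5 N
C = 93.0/9.4 = 9.8936; K_W = (4C−1)/(4C−4)+0.615/C = 1.1465
τ_max = K_W·8FD/(πd³) = 1.1465·127.02 = 145.63 MPa
τ_max ≤ 182 MPa → acceptable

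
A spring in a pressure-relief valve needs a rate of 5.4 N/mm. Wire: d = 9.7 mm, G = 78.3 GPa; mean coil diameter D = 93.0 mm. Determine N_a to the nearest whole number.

20

N_a = Gd⁴/(8D³k) = (78.3×10³ × 9.7⁴)/(8 × 93.0³ × 5.4)
    = 6.93184e+08 / 3.47482e+07 = 19.95 → 20 coils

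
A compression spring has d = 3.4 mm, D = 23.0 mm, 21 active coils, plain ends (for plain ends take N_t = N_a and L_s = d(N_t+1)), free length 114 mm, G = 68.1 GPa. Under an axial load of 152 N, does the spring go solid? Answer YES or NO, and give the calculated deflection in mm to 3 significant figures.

k = Gd⁴/(8D³N_a) = (68.1×10³)(3.4⁴)/(8·23.0³·21) = 4.4522 N/mm
N_t = 21; L_s = 3.4·22 = 74.8 mm; δ_solid = L₀ − L_s = 114 − 74.8 = 39.2 mm
δ = F/k = 152/4.4522 = 34.141 mm
δ < δ_solid → spring does not go solid

NO, δ = 34.1 mm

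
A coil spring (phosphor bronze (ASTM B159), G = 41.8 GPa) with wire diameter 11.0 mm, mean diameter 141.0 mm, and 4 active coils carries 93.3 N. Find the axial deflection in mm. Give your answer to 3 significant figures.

13.7 mm

k = Gd⁴/(8D³N_a) = (41.8×10³)(11.0⁴)/(8·141.0³·4) = 6.8224 N/mm
δ = F/k = 93.3 / 6.8224 = 13.675 mm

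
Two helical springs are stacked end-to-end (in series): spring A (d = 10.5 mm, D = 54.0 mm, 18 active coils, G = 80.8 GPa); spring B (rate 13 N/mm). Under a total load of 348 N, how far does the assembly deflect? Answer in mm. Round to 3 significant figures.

34.8 mm

k_A = Gd⁴/(8D³N_a) = (80.8×10³)(10.5⁴)/(8·54.0³·18) = 43.314 N/mm
Series: 1/k_eq = 1/43.314 + 1/13 = 0.10001; k_eq = 9.999 N/mm
δ = F/k_eq = 348/9.999 = 34.804 mm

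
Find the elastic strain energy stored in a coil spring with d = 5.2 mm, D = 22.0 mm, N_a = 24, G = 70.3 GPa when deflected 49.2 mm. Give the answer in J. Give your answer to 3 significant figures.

k = Gd⁴/(8D³N_a) = (70.3×10³)(5.2⁴)/(8·22.0³·24) = 25.142 N/mm
U = ½kδ² = 0.5 × 25.142 × 49.2² = 30430 N·mm = 30.43 J

30.4 J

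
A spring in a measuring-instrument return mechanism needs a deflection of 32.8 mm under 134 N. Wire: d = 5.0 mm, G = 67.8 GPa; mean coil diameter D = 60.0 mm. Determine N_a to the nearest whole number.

6

Required rate k = F/δ = 134/32.8 = 4.0854 N/mm
N_a = Gd⁴/(8D³k) = (67.8×10³ × 5.0⁴)/(8 × 60.0³ × 4.0854)
    = 4.2375e+07 / 7.05951e+06 = 6.003 → 6 coils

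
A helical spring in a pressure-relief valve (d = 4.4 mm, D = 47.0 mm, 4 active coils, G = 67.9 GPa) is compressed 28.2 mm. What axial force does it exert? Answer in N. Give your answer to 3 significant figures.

k = Gd⁴/(8D³N_a) = (67.9×10³)(4.4⁴)/(8·47.0³·4) = 7.6601 N/mm
F = k·δ = 7.6601 × 28.2 = 216.02 N

216 N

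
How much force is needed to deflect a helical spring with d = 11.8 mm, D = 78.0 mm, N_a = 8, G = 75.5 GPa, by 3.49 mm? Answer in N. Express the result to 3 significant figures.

k = Gd⁴/(8D³N_a) = (75.5×10³)(11.8⁴)/(8·78.0³·8) = 48.196 N/mm
F = k·δ = 48.196 × 3.49 = 168.2 N

168 N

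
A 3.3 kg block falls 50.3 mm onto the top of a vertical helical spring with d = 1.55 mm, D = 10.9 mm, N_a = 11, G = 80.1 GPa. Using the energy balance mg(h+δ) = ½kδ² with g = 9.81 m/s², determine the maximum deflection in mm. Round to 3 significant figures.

37.4 mm

k = Gd⁴/(8D³N_a) = (80.1×10³)(1.55⁴)/(8·10.9³·11) = 4.0569 N/mm
W = mg = 3.3 × 9.81 = 32.373 N
½kδ² − Wδ − Wh = 0 → δ = (W + √(W² + 2kWh))/k
δ = (32.373 + √(1048 + 13212.3))/4.0569 = (32.373 + 119.42)/4.0569 = 37.415 mm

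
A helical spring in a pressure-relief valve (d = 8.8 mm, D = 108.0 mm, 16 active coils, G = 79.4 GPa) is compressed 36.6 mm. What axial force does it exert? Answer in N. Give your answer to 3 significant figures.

108 N

k = Gd⁴/(8D³N_a) = (79.4×10³)(8.8⁴)/(8·108.0³·16) = 2.953 N/mm
F = k·δ = 2.953 × 36.6 = 108.08 N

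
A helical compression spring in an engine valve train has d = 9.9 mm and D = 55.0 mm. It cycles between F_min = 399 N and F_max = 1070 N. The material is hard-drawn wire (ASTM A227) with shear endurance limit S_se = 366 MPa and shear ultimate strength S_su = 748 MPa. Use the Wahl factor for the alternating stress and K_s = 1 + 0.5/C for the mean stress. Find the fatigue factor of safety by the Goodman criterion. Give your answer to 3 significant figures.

3.09

C = D/d = 55.0/9.9 = 5.5556; K_W = (4C−1)/(4C−4)+0.615/C = 1.2753; K_s = 1+0.5/C = 1.0900
F_a = (F_max−F_min)/2 = 335.5 N; F_m = (F_max+F_min)/2 = 734.5 N
τ_a = K_W·8F_aD/(πd³) = 1.2753 × 48.427 = 61.761 MPa
τ_m = K_s·8F_mD/(πd³) = 1.0900 × 106.02 = 115.56 MPa
Goodman: 1/n_f = τ_a/S_se + τ_m/S_su = 61.761/366 + 115.56/748 = 0.16875 + 0.15449 = 0.32324
n_f = 1/0.32324 = 3.094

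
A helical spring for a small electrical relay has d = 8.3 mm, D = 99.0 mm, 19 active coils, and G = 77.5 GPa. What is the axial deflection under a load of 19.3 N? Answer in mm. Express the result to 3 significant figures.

k = Gd⁴/(8D³N_a) = (77.5×10³)(8.3⁴)/(8·99.0³·19) = 2.4938 N/mm
δ = F/k = 19.3 / 2.4938 = 7.7391 mm

7.74 mm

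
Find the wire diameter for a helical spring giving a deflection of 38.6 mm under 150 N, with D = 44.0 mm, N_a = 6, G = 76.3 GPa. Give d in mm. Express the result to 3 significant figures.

3.80 mm

Required rate k = F/δ = 150/38.6 = 3.886 N/mm
d = (8D³N_a·k / G)^(1/4) = (8·44.0³·6·3.886 / (76.3×10³))^0.25
  = (208.25)^0.25 = 3.7988 mm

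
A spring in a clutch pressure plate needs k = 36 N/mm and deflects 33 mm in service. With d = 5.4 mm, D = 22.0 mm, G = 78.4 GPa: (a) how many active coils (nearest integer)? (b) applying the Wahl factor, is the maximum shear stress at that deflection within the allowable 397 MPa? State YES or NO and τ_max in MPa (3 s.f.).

(a) 22 coils; (b) NO, τ_max = 583 MPa

N_a = Gd⁴/(8D³k) = (78.4×10³)(5.4⁴)/(8·22.0³·36) = 21.74 → N_a = 22
Actual rate k = Gd⁴/(8D³·22) = 35.572 N/mm
Working load F = kδ = 35.572·33 = 1173.9 N
C = 22.0/5.4 = 4.0741; K_W = (4C−1)/(4C−4)+0.615/C = 1.3949
τ_max = K_W·8FD/(πd³) = 1.3949·417.64 = 582.58 MPa
τ_max > 397 MPa → exceeds allowable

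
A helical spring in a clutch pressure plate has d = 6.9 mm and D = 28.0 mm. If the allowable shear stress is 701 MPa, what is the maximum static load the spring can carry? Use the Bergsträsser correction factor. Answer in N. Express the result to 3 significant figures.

C = D/d = 28.0/6.9 = 4.0580
K_B = (4C+2)/(4C−3) = 18.232/13.232 = 1.3779
τ_max = K·8FD/(πd³) → F_max = τ_allow·πd³/(8DK)
F_max = 701·π·6.9³/(8·28.0·1.3779) = 7.2346e+05/308.64 = 2344 N

2340 N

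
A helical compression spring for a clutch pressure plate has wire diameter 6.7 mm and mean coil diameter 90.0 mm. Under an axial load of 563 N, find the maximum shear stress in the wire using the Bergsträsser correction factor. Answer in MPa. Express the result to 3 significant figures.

Spring index C = D/d = 90.0/6.7 = 13.4328
K_B = (4C+2)/(4C−3) = 55.731/50.731 = 1.0986
τ₀ = 8FD/(πd³) = 8·563·90.0/(π·6.7³) = 405360/944.87 = 429.01 MPa
τ_max = K·τ₀ = 1.0986 × 429.01 = 471.29 MPa

471 MPa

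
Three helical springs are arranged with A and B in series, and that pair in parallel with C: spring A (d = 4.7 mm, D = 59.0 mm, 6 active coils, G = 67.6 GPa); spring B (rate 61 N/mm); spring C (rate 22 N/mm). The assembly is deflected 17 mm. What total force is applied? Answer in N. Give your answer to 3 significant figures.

428 N

k_A = Gd⁴/(8D³N_a) = (67.6×10³)(4.7⁴)/(8·59.0³·6) = 3.3461 N/mm
Springs A,B series: k_AB = 1/(1/3.3461+1/61) = 3.1721 N/mm; parallel with C: k_eq = 3.1721+22 = 25.172 N/mm
F = k_eq·δ = 25.172·17 = 427.93 N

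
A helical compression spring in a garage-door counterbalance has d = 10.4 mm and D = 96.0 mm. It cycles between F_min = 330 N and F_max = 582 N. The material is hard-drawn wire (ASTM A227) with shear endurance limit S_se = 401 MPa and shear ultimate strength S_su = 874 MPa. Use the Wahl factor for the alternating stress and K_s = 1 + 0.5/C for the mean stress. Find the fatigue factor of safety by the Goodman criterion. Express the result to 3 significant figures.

5.04

C = D/d = 96.0/10.4 = 9.2308; K_W = (4C−1)/(4C−4)+0.615/C = 1.1577; K_s = 1+0.5/C = 1.0542
F_a = (F_max−F_min)/2 = 126 N; F_m = (F_max+F_min)/2 = 456 N
τ_a = K_W·8F_aD/(πd³) = 1.1577 × 27.383 = 31.703 MPa
τ_m = K_s·8F_mD/(πd³) = 1.0542 × 99.101 = 104.47 MPa
Goodman: 1/n_f = τ_a/S_se + τ_m/S_su = 31.703/401 + 104.47/874 = 0.07906 + 0.11953 = 0.19859
n_f = 1/0.19859 = 5.036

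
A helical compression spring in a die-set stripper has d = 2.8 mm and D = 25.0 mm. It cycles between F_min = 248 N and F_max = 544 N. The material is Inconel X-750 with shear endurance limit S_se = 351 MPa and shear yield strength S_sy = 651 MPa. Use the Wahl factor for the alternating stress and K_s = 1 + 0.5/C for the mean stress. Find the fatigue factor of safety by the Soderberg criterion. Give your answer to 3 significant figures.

0.304

C = D/d = 25.0/2.8 = 8.9286; K_W = (4C−1)/(4C−4)+0.615/C = 1.1635; K_s = 1+0.5/C = 1.0560
F_a = (F_max−F_min)/2 = 148 N; F_m = (F_max+F_min)/2 = 396 N
τ_a = K_W·8F_aD/(πd³) = 1.1635 × 429.21 = 499.37 MPa
τ_m = K_s·8F_mD/(πd³) = 1.0560 × 1148.4 = 1212.7 MPa
Soderberg: 1/n_f = τ_a/S_se + τ_m/S_sy = 499.37/351 + 1212.7/651 = 1.42271 + 1.86288 = 3.2856
n_f = 1/3.2856 = 0.3044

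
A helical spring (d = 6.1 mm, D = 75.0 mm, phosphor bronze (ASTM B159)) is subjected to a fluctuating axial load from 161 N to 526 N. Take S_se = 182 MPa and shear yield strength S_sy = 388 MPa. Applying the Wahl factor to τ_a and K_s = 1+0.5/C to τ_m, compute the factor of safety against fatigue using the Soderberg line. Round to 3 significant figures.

0.582

C = D/d = 75.0/6.1 = 12.2951; K_W = (4C−1)/(4C−4)+0.615/C = 1.1164; K_s = 1+0.5/C = 1.0407
F_a = (F_max−F_min)/2 = 182.5 N; F_m = (F_max+F_min)/2 = 343.5 N
τ_a = K_W·8F_aD/(πd³) = 1.1164 × 153.56 = 171.44 MPa
τ_m = K_s·8F_mD/(πd³) = 1.0407 × 289.03 = 300.78 MPa
Soderberg: 1/n_f = τ_a/S_se + τ_m/S_sy = 171.44/182 + 300.78/388 = 0.94196 + 0.77521 = 1.7172
n_f = 1/1.7172 = 0.5824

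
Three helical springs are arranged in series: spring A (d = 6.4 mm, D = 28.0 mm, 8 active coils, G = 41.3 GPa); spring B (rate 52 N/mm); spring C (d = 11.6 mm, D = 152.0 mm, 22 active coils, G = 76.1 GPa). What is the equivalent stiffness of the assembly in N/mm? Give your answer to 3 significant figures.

2.05 N/mm

k_A = Gd⁴/(8D³N_a) = (41.3×10³)(6.4⁴)/(8·28.0³·8) = 49.319 N/mm
k_C = Gd⁴/(8D³N_a) = (76.1×10³)(11.6⁴)/(8·152.0³·22) = 2.2293 N/mm
Series: 1/k_eq = 1/49.319 + 1/52 + 1/2.2293 = 0.48807; k_eq = 2.0489 N/mm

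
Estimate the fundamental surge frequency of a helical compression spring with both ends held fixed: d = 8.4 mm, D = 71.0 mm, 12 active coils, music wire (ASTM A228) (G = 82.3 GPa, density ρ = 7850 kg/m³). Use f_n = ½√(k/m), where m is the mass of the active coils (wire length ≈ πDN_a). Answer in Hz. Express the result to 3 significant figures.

k = Gd⁴/(8D³N_a) = (82.3×10³)(8.4⁴)/(8·71.0³·12) = 11.925 N/mm = 11925 N/m
Wire length L = πDN_a = π·71.0·12 = 2676.6 mm
m = ρ·(πd²/4)·L = 7850 × 55.418×10⁻⁶ m² × 2.6766 m = 1.1644 kg
f_n = ½√(k/m) = 0.5·√(11925/1.1644) = 0.5·√(10241) = 50.6 Hz

50.6 Hz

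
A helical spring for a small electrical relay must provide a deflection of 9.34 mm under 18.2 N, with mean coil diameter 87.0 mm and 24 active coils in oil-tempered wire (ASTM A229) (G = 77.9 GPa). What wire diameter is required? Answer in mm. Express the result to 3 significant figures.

Required rate k = F/δ = 18.2/9.34 = 1.9486 N/mm
d = (8D³N_a·k / G)^(1/4) = (8·87.0³·24·1.9486 / (77.9×10³))^0.25
  = (3162.6)^0.25 = 7.4991 mm

7.50 mm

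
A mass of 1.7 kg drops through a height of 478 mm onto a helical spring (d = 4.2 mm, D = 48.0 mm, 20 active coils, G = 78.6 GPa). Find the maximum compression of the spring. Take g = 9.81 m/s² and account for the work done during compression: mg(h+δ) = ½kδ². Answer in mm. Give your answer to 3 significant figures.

k = Gd⁴/(8D³N_a) = (78.6×10³)(4.2⁴)/(8·48.0³·20) = 1.3822 N/mm
W = mg = 1.7 × 9.81 = 16.677 N
½kδ² − Wδ − Wh = 0 → δ = (W + √(W² + 2kWh))/k
δ = (16.677 + √(278.12 + 22037))/1.3822 = (16.677 + 149.38)/1.3822 = 120.14 mm

120 mm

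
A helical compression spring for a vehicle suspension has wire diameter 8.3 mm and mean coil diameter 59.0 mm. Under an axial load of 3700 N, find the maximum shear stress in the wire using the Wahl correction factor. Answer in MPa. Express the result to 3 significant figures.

Spring index C = D/d = 59.0/8.3 = 7.1084
K_W = (4C−1)/(4C−4) + 0.615/C = 27.434/24.434 + 0.0865 = 1.2093
τ₀ = 8FD/(πd³) = 8·3700·59.0/(π·8.3³) = 1.7464e+06/1796.3 = 972.21 MPa
τ_max = K·τ₀ = 1.2093 × 972.21 = 1175.7 MPa

1180 MPa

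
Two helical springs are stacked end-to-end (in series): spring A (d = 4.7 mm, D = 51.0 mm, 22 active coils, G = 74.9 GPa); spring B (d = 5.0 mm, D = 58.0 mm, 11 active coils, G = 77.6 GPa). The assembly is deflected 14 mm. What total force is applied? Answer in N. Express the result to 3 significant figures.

k_A = Gd⁴/(8D³N_a) = (74.9×10³)(4.7⁴)/(8·51.0³·22) = 1.5655 N/mm
k_B = Gd⁴/(8D³N_a) = (77.6×10³)(5.0⁴)/(8·58.0³·11) = 2.8247 N/mm
Series: 1/k_eq = 1/1.5655 + 1/2.8247 = 0.9928; k_eq = 1.0073 N/mm
F = k_eq·δ = 1.0073·14 = 14.102 N

14.1 N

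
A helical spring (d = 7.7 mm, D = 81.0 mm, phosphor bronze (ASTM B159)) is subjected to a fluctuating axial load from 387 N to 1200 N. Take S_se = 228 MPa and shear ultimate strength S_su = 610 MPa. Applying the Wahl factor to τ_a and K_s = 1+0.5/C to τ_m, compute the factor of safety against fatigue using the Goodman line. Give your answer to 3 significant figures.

C = D/d = 81.0/7.7 = 10.5195; K_W = (4C−1)/(4C−4)+0.615/C = 1.1372; K_s = 1+0.5/C = 1.0475
F_a = (F_max−F_min)/2 = 406.5 N; F_m = (F_max+F_min)/2 = 793.5 N
τ_a = K_W·8F_aD/(πd³) = 1.1372 × 183.66 = 208.87 MPa
τ_m = K_s·8F_mD/(πd³) = 1.0475 × 358.51 = 375.55 MPa
Goodman: 1/n_f = τ_a/S_se + τ_m/S_su = 208.87/228 + 375.55/610 = 0.91608 + 0.61565 = 1.5317
n_f = 1/1.5317 = 0.6529

0.653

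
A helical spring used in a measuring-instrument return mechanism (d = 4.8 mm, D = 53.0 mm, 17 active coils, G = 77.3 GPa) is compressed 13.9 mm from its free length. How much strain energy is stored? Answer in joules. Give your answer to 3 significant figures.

0.196 J

k = Gd⁴/(8D³N_a) = (77.3×10³)(4.8⁴)/(8·53.0³·17) = 2.0266 N/mm
U = ½kδ² = 0.5 × 2.0266 × 13.9² = 195.78 N·mm = 0.19578 J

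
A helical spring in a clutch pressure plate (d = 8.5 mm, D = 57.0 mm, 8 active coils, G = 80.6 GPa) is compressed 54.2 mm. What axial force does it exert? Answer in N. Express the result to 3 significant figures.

k = Gd⁴/(8D³N_a) = (80.6×10³)(8.5⁴)/(8·57.0³·8) = 35.498 N/mm
F = k·δ = 35.498 × 54.2 = 1924 N

1920 N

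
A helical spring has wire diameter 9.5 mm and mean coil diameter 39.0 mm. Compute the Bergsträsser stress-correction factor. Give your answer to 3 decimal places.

1.373

C = D/d = 39.0/9.5 = 4.1053
K_B = (4C+2)/(4C−3) = 18.421/13.421 = 1.3725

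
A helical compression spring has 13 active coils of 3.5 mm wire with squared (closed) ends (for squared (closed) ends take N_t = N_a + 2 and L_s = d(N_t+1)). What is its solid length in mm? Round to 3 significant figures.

squared (closed) ends: N_t = N_a + 2 = 13 + 2 = 15
L_s = d·(N_t+1) = 3.5 × 16 = 56 mm

56.0 mm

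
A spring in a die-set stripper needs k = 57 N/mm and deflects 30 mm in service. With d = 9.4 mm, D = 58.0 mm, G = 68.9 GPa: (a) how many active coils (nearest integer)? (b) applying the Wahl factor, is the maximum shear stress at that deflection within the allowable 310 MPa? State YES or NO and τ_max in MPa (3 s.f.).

(a) 6 coils; (b) NO, τ_max = 381 MPa

N_a = Gd⁴/(8D³k) = (68.9×10³)(9.4⁴)/(8·58.0³·57) = 6.046 → N_a = 6
Actual rate k = Gd⁴/(8D³·6) = 57.439 N/mm
Working load F = kδ = 57.439·30 = 1723.2 N
C = 58.0/9.4 = 6.1702; K_W = (4C−1)/(4C−4)+0.615/C = 1.2447
τ_max = K_W·8FD/(πd³) = 1.2447·306.42 = 381.41 MPa
τ_max > 310 MPa → exceeds allowable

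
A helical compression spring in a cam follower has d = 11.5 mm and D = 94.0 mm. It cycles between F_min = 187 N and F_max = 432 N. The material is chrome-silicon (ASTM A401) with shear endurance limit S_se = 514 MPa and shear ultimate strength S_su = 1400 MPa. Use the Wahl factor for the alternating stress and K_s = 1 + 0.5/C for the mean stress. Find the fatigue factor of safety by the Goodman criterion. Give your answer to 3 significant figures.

12.3

C = D/d = 94.0/11.5 = 8.1739; K_W = (4C−1)/(4C−4)+0.615/C = 1.1798; K_s = 1+0.5/C = 1.0612
F_a = (F_max−F_min)/2 = 122.5 N; F_m = (F_max+F_min)/2 = 309.5 N
τ_a = K_W·8F_aD/(πd³) = 1.1798 × 19.28 = 22.746 MPa
τ_m = K_s·8F_mD/(πd³) = 1.0612 × 48.712 = 51.692 MPa
Goodman: 1/n_f = τ_a/S_se + τ_m/S_su = 22.746/514 + 51.692/1400 = 0.04425 + 0.03692 = 0.081176
n_f = 1/0.081176 = 12.32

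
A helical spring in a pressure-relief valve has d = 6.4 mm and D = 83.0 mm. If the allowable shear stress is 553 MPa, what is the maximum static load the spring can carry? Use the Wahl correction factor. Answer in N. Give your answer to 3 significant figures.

C = D/d = 83.0/6.4 = 12.9688
K_W = (4C−1)/(4C−4) + 0.615/C = 50.875/47.875 + 0.0474 = 1.1101
τ_max = K·8FD/(πd³) → F_max = τ_allow·πd³/(8DK)
F_max = 553·π·6.4³/(8·83.0·1.1101) = 4.5542e+05/737.1 = 617.86 N

618 N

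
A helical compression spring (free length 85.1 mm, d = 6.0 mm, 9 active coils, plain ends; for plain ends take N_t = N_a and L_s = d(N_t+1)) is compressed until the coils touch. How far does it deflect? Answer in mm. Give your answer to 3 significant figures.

N_t = 9; L_s = 6.0·10 = 60 mm
δ_solid = L₀ − L_s = 85.1 − 60 = 25.1 mm

25.1 mm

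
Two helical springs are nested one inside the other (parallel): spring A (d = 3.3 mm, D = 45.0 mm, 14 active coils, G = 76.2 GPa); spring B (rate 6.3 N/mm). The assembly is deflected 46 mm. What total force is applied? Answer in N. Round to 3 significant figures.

k_A = Gd⁴/(8D³N_a) = (76.2×10³)(3.3⁴)/(8·45.0³·14) = 0.88543 N/mm
Parallel: k_eq = 0.88543 + 6.3 = 7.1854 N/mm
F = k_eq·δ = 7.1854·46 = 330.53 N

331 N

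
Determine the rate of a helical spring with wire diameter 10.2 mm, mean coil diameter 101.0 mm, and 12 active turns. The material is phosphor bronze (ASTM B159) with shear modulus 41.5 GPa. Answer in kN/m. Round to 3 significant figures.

k = Gd⁴/(8D³N_a) = (41.5×10³ × 10.2⁴) / (8 × 101.0³ × 12)
  = 4.49209e+08 / 9.89089e+07 = 4.5416 N/mm

4.54 kN/m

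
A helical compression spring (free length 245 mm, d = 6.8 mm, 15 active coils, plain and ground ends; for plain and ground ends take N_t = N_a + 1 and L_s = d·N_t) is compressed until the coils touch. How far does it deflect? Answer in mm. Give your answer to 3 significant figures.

N_t = 16; L_s = 6.8·16 = 108.8 mm
δ_solid = L₀ − L_s = 245 − 108.8 = 136.2 mm

136 mm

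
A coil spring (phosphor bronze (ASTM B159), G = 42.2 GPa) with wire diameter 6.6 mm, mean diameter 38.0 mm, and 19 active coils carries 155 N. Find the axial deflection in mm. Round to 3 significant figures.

k = Gd⁴/(8D³N_a) = (42.2×10³)(6.6⁴)/(8·38.0³·19) = 9.6005 N/mm
δ = F/k = 155 / 9.6005 = 16.145 mm

16.1 mm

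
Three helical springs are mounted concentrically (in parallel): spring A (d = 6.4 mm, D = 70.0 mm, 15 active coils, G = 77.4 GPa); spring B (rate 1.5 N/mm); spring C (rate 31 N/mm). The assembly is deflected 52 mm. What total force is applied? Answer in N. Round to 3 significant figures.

1850 N

k_A = Gd⁴/(8D³N_a) = (77.4×10³)(6.4⁴)/(8·70.0³·15) = 3.1549 N/mm
Parallel: k_eq = 3.1549 + 1.5 + 31 = 35.655 N/mm
F = k_eq·δ = 35.655·52 = 1854.1 N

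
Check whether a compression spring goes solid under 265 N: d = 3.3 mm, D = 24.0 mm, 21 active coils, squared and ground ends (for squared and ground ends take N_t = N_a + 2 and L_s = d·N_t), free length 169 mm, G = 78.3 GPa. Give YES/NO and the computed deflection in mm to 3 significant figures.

k = Gd⁴/(8D³N_a) = (78.3×10³)(3.3⁴)/(8·24.0³·21) = 3.9983 N/mm
N_t = 23; L_s = 3.3·23 = 75.9 mm; δ_solid = L₀ − L_s = 169 − 75.9 = 93.1 mm
δ = F/k = 265/3.9983 = 66.278 mm
δ < δ_solid → spring does not go solid

NO, δ = 66.3 mm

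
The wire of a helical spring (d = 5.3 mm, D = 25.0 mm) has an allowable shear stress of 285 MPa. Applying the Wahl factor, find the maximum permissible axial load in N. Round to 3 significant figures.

500 N

C = D/d = 25.0/5.3 = 4.7170
K_W = (4C−1)/(4C−4) + 0.615/C = 17.868/14.868 + 0.1304 = 1.3322
τ_max = K·8FD/(πd³) → F_max = τ_allow·πd³/(8DK)
F_max = 285·π·5.3³/(8·25.0·1.3322) = 1.333e+05/266.43 = 500.31 N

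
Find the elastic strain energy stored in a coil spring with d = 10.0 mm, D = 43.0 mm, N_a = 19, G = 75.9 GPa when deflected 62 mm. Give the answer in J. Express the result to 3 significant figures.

121 J

k = Gd⁴/(8D³N_a) = (75.9×10³)(10.0⁴)/(8·43.0³·19) = 62.805 N/mm
U = ½kδ² = 0.5 × 62.805 × 62² = 1.2071e+05 N·mm = 120.71 J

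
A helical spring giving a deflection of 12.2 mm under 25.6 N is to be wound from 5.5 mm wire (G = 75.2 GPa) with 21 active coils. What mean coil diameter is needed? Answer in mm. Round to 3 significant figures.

58.0 mm

Required rate k = F/δ = 25.6/12.2 = 2.0984 N/mm
D = (Gd⁴/(8N_a·k))^(1/3) = (75.2×10³·5.5⁴/(8·21·2.0984))^(1/3)
  = (195200)^(1/3) = 58.0087 mm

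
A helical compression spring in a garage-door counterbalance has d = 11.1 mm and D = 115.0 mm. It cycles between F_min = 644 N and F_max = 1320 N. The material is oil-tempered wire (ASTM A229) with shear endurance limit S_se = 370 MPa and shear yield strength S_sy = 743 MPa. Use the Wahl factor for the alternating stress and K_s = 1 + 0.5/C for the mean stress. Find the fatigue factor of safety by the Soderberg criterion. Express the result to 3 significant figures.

C = D/d = 115.0/11.1 = 10.3604; K_W = (4C−1)/(4C−4)+0.615/C = 1.1395; K_s = 1+0.5/C = 1.0483
F_a = (F_max−F_min)/2 = 338 N; F_m = (F_max+F_min)/2 = 982 N
τ_a = K_W·8F_aD/(πd³) = 1.1395 × 72.375 = 82.47 MPa
τ_m = K_s·8F_mD/(πd³) = 1.0483 × 210.27 = 220.42 MPa
Soderberg: 1/n_f = τ_a/S_se + τ_m/S_sy = 82.47/370 + 220.42/743 = 0.22289 + 0.29666 = 0.51955
n_f = 1/0.51955 = 1.925

1.92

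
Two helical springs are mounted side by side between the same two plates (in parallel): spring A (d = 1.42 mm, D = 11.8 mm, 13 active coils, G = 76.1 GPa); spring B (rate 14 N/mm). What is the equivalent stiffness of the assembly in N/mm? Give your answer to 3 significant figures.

k_A = Gd⁴/(8D³N_a) = (76.1×10³)(1.42⁴)/(8·11.8³·13) = 1.8108 N/mm
Parallel: k_eq = 1.8108 + 14 = 15.811 N/mm

15.8 N/mm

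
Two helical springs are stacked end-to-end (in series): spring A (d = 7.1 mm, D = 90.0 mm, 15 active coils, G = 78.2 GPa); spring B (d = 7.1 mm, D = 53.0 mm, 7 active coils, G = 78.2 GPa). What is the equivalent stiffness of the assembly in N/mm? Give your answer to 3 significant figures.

k_A = Gd⁴/(8D³N_a) = (78.2×10³)(7.1⁴)/(8·90.0³·15) = 2.2716 N/mm
k_B = Gd⁴/(8D³N_a) = (78.2×10³)(7.1⁴)/(8·53.0³·7) = 23.836 N/mm
Series: 1/k_eq = 1/2.2716 + 1/23.836 = 0.48217; k_eq = 2.0739 N/mm

2.07 N/mm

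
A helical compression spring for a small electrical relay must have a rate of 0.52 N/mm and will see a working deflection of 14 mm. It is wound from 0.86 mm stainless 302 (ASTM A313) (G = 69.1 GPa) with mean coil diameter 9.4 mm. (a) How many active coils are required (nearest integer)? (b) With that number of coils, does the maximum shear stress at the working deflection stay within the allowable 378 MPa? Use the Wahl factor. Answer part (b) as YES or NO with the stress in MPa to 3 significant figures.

(a) 11 coils; (b) YES, τ_max = 308 MPa

N_a = Gd⁴/(8D³k) = (69.1×10³)(0.86⁴)/(8·9.4³·0.52) = 10.94 → N_a = 11
Actual rate k = Gd⁴/(8D³·11) = 0.51714 N/mm
Working load F = kδ = 0.51714·14 = 7.2399 N
C = 9.4/0.86 = 10.9302; K_W = (4C−1)/(4C−4)+0.615/C = 1.1318
τ_max = K_W·8FD/(πd³) = 1.1318·272.46 = 308.37 MPa
τ_max ≤ 378 MPa → acceptable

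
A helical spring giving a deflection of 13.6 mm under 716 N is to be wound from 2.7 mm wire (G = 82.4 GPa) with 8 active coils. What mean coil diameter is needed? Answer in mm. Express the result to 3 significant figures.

10.9 mm

Required rate k = F/δ = 716/13.6 = 52.647 N/mm
D = (Gd⁴/(8N_a·k))^(1/3) = (82.4×10³·2.7⁴/(8·8·52.647))^(1/3)
  = (1299.66)^(1/3) = 10.9130 mm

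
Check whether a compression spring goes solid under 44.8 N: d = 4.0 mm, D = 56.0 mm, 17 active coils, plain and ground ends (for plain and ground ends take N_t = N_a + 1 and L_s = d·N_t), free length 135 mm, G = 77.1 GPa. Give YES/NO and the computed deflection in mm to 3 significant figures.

k = Gd⁴/(8D³N_a) = (77.1×10³)(4.0⁴)/(8·56.0³·17) = 0.8264 N/mm
N_t = 18; L_s = 4.0·18 = 72 mm; δ_solid = L₀ − L_s = 135 − 72 = 63 mm
δ = F/k = 44.8/0.8264 = 54.211 mm
δ < δ_solid → spring does not go solid

NO, δ = 54.2 mm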